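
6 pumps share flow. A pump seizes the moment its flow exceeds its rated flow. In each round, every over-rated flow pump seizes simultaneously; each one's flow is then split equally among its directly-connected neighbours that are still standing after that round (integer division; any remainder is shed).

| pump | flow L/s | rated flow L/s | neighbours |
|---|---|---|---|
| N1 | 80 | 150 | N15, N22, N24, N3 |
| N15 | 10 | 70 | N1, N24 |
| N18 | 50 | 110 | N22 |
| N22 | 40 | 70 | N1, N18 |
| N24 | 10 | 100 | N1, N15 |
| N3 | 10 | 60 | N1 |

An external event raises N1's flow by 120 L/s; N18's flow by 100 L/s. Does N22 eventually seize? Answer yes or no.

yes

Round 1 — N1 at 200 > 150; N18 at 150 > 110. N1, N18 seize.
  N1 sheds 200 L/s to N15, N22, N24, N3: 50 each.
    N15: 10+50 = 60 ≤ 70
    N22: 40+50 = 90 > 70
    N24: 10+50 = 60 ≤ 100
    N3: 10+50 = 60 ≤ 60
  N18 sheds 150 L/s to N22: 150 each.
    N22: 90+150 = 240 > 70
Round 2 — N22 seizes.
  N22 sheds 240 L/s: no online neighbours, lost.
No further seizures.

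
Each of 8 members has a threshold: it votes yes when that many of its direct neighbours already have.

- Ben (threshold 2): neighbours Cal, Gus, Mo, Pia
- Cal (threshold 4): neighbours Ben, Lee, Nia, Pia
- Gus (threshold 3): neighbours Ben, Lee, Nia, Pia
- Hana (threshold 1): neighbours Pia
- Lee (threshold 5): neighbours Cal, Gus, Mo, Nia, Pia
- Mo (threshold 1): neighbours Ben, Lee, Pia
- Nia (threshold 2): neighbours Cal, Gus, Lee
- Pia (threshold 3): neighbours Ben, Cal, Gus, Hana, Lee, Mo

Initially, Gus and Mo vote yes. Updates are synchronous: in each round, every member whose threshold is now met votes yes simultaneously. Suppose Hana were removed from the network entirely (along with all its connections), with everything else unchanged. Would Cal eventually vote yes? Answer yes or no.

no

With Hana removed:
Round 1 — Gus, Mo vote yes (initial).
Round 2 — checking thresholds:
  Ben: 2 of 4 neighbours ≥ 2, votes yes.
  Lee: 2 of 5 neighbours < 5, below threshold.
  Nia: 1 of 3 neighbours < 2, below threshold.
  Pia: 2 of 5 neighbours < 3, below threshold.
Round 3 — checking thresholds:
  Cal: 1 of 4 neighbours < 4, below threshold.
  Lee: 2 of 5 neighbours < 5, below threshold.
  Nia: 1 of 3 neighbours < 2, below threshold.
  Pia: 3 of 5 neighbours ≥ 3, votes yes.
Round 4 — no new yes votes; cascade stops.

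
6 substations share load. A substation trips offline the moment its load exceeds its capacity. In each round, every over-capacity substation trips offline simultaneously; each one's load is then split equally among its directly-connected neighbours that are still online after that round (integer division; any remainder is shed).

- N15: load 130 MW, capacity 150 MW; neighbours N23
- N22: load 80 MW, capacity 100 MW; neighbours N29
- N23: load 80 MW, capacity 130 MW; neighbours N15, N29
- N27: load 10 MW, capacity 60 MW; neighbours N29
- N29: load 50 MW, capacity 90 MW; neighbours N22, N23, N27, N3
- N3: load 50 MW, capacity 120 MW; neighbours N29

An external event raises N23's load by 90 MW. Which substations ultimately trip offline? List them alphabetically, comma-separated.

Round 1 — N23 at 170 > 130. N23 trips offline.
  N23 sheds 170 MW to N15, N29: 85 each.
    N15: 130+85 = 215 > 150
    N29: 50+85 = 135 > 90
Round 2 — N15, N29 trip offline.
  N15 sheds 215 MW: no online neighbours, lost.
  N29 sheds 135 MW to N22, N27, N3: 45 each.
    N22: 80+45 = 125 > 100
    N27: 10+45 = 55 ≤ 60
    N3: 50+45 = 95 ≤ 120
Round 3 — N22 trips offline.
  N22 sheds 125 MW: no online neighbours, lost.
No further trips.

N15, N22, N23, N29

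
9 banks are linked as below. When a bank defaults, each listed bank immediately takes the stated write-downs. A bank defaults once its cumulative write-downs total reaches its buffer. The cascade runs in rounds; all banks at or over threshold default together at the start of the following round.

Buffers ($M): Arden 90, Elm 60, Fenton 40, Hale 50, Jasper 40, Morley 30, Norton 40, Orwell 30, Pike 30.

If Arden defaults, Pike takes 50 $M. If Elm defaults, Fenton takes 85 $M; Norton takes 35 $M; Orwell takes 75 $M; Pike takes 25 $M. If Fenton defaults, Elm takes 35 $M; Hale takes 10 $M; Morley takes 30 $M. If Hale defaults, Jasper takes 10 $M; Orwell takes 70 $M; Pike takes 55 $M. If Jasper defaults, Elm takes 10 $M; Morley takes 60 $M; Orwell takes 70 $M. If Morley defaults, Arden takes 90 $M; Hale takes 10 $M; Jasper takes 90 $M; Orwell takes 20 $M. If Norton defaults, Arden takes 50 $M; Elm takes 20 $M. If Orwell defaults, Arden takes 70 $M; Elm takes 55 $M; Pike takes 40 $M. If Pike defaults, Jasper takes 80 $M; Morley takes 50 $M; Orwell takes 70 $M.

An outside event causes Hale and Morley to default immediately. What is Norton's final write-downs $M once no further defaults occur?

Round 1 — Hale, Morley default (initial).
  Arden: +90 → 90 ≥ 90
  Jasper: +10+90 → 100 ≥ 40
  Orwell: +70+20 → 90 ≥ 30
  Pike: +55 → 55 ≥ 30
Round 2 — Arden, Jasper, Orwell, Pike default.
  Elm: +10+55 → 65 ≥ 60
Round 3 — Elm defaults.
  Fenton: +85 → 85 ≥ 40
  Norton: +35 → 35 < 40
Round 4 — Fenton defaults.
No further defaults.

35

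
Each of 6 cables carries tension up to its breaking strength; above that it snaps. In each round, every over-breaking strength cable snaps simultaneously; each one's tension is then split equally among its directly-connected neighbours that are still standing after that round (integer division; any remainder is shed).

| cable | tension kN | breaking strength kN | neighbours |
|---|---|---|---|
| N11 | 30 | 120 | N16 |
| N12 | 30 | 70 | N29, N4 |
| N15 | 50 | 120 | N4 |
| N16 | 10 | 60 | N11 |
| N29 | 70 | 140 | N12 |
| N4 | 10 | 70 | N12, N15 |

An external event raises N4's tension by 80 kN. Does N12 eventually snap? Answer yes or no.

yes

Round 1 — N4 at 90 > 70. N4 snaps.
  N4 sheds 90 kN to N12, N15: 45 each.
    N12: 30+45 = 75 > 70
    N15: 50+45 = 95 ≤ 120
Round 2 — N12 snaps.
  N12 sheds 75 kN to N29: 75 each.
    N29: 70+75 = 145 > 140
Round 3 — N29 snaps.
  N29 sheds 145 kN: no online neighbours, lost.
No further breaks.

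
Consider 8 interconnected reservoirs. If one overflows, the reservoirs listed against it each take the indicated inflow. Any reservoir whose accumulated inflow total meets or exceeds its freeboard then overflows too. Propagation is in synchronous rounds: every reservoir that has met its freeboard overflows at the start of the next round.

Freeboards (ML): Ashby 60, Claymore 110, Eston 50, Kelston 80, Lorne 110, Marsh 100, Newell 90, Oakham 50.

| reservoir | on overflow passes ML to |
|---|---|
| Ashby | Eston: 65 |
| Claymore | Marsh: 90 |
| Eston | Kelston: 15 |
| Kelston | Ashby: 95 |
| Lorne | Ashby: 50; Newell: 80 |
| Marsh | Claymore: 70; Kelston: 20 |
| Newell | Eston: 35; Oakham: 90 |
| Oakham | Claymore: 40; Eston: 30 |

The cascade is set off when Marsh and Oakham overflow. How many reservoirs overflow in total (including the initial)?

3

Round 1 — Marsh, Oakham overflow (initial).
  Claymore: +70+40 → 110 ≥ 110
  Eston: +30 → 30 < 50
  Kelston: +20 → 20 < 80
Round 2 — Claymore overflows.
No further overflows.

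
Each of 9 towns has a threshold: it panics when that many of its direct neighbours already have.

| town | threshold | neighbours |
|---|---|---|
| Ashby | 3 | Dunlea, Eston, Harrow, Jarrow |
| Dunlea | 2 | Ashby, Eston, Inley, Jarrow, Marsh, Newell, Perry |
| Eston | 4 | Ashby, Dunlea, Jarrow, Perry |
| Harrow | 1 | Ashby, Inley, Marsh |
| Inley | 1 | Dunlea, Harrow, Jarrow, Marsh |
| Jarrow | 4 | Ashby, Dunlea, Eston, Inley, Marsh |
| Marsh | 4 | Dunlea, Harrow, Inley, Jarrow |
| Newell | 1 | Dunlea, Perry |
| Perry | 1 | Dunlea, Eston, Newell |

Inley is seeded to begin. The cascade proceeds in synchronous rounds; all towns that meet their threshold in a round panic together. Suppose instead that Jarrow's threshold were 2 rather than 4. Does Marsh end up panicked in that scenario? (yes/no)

With Jarrow's threshold at 2:
Round 1 — Inley panics (initial).
Round 2 — checking thresholds:
  Dunlea: 1 of 7 neighbours < 2, not yet.
  Harrow: 1 of 3 neighbours ≥ 1, panics.
  Jarrow: 1 of 5 neighbours < 2, not yet.
  Marsh: 1 of 4 neighbours < 4, not yet.
Round 3 — no new panics; cascade stops.

no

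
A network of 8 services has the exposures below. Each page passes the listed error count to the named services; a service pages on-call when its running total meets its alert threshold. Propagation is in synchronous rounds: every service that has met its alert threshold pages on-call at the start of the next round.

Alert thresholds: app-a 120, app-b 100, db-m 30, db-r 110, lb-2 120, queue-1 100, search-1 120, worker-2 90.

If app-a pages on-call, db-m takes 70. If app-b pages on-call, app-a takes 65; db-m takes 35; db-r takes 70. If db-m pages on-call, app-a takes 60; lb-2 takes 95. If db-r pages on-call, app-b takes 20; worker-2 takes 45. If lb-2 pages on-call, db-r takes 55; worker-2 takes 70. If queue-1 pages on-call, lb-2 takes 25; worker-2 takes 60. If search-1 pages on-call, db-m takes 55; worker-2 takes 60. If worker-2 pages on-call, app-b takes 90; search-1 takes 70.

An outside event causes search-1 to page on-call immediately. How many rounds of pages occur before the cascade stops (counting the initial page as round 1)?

2

Round 1 — search-1 pages on-call (initial).
  db-m: +55 → 55 ≥ 30
  worker-2: +60 → 60 < 90
Round 2 — db-m pages on-call.
  app-a: +60 → 60 < 120
  lb-2: +95 → 95 < 120
No further pages.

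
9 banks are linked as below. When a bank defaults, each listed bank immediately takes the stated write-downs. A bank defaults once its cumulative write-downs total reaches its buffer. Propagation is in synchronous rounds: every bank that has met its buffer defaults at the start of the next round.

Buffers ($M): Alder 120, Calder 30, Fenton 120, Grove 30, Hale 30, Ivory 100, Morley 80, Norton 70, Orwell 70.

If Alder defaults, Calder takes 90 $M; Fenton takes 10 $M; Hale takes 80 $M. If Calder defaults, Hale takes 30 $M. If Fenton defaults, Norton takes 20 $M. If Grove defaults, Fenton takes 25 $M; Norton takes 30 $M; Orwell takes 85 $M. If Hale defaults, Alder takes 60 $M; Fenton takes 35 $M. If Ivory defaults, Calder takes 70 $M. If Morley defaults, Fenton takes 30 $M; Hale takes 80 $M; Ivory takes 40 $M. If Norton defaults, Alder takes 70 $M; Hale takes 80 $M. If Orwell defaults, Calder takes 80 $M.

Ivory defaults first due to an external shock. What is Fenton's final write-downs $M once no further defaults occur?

35

Round 1 — Ivory defaults (initial).
  Calder: +70 → 70 ≥ 30
Round 2 — Calder defaults.
  Hale: +30 → 30 ≥ 30
Round 3 — Hale defaults.
  Alder: +60 → 60 < 120
  Fenton: +35 → 35 < 120
No further defaults.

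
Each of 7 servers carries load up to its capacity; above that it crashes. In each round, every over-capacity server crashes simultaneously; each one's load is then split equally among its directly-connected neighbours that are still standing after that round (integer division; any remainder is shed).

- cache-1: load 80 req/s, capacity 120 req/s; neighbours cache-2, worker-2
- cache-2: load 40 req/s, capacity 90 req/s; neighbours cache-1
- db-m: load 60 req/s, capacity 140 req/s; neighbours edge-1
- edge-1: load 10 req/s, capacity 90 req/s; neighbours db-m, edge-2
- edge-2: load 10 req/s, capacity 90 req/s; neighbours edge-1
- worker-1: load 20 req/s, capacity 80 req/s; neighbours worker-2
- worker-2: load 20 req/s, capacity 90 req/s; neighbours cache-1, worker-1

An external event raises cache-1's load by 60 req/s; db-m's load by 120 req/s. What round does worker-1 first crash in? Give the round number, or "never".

Round 1 — cache-1 at 140 > 120; db-m at 180 > 140. cache-1, db-m crash.
  cache-1 sheds 140 req/s to cache-2, worker-2: 70 each.
    cache-2: 40+70 = 110 > 90
    worker-2: 20+70 = 90 ≤ 90
  db-m sheds 180 req/s to edge-1: 180 each.
    edge-1: 10+180 = 190 > 90
Round 2 — cache-2, edge-1 crash.
  cache-2 sheds 110 req/s: no online neighbours, lost.
  edge-1 sheds 190 req/s to edge-2: 190 each.
    edge-2: 10+190 = 200 > 90
Round 3 — edge-2 crashes.
  edge-2 sheds 200 req/s: no online neighbours, lost.
No further crashes.

never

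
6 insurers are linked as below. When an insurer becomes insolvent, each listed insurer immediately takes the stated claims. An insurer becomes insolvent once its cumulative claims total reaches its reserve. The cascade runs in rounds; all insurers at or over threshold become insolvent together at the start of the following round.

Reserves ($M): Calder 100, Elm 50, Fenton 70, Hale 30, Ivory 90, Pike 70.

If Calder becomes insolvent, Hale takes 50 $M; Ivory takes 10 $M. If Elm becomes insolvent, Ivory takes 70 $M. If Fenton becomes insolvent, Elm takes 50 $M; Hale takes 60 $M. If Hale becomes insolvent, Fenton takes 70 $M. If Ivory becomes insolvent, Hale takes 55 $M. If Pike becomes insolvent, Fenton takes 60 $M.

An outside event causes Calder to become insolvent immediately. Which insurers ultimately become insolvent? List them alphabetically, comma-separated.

Round 1 — Calder becomes insolvent (initial).
  Hale: +50 → 50 ≥ 30
  Ivory: +10 → 10 < 90
Round 2 — Hale becomes insolvent.
  Fenton: +70 → 70 ≥ 70
Round 3 — Fenton becomes insolvent.
  Elm: +50 → 50 ≥ 50
Round 4 — Elm becomes insolvent.
  Ivory: +70 → 80 < 90
No further insolvencies.

Calder, Elm, Fenton, Hale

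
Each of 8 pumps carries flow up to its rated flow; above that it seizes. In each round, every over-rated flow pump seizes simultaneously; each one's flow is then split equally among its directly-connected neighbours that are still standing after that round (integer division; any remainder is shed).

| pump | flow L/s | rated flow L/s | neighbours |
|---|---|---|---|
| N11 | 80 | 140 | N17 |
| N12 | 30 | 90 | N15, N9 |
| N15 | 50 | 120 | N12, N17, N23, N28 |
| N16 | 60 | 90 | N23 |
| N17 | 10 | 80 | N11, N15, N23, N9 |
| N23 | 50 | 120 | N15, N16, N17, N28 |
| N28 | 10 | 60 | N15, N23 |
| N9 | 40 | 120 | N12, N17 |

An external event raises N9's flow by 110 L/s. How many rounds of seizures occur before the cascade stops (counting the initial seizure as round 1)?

5

Round 1 — N9 at 150 > 120. N9 seizes.
  N9 sheds 150 L/s to N12, N17: 75 each.
    N12: 30+75 = 105 > 90
    N17: 10+75 = 85 > 80
Round 2 — N12, N17 seize.
  N12 sheds 105 L/s to N15: 105 each.
    N15: 50+105 = 155 > 120
  N17 sheds 85 L/s to N11, N15, N23: 28 each (1 lost).
    N11: 80+28 = 108 ≤ 140
    N15: 155+28 = 183 > 120
    N23: 50+28 = 78 ≤ 120
Round 3 — N15 seizes.
  N15 sheds 183 L/s to N23, N28: 91 each (1 lost).
    N23: 78+91 = 169 > 120
    N28: 10+91 = 101 > 60
Round 4 — N23, N28 seize.
  N23 sheds 169 L/s to N16: 169 each.
    N16: 60+169 = 229 > 90
  N28 sheds 101 L/s: no online neighbours, lost.
Round 5 — N16 seizes.
  N16 sheds 229 L/s: no online neighbours, lost.
No further seizures.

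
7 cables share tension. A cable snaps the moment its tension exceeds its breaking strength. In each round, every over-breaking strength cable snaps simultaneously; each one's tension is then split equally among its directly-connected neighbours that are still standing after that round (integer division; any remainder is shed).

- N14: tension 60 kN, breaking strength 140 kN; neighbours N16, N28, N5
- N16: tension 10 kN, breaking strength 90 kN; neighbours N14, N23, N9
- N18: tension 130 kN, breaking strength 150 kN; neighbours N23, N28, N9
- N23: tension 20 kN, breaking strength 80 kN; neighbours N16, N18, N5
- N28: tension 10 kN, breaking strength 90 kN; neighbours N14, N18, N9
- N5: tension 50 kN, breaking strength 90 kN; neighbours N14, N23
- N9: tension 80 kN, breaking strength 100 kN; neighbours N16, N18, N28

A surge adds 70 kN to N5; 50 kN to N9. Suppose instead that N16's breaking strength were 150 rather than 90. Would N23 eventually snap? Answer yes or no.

With N16's breaking strength at 150:
Round 1 — N5 at 120 > 90; N9 at 130 > 100. N5, N9 snap.
  N5 sheds 120 kN to N14, N23: 60 each.
    N14: 60+60 = 120 ≤ 140
    N23: 20+60 = 80 ≤ 80
  N9 sheds 130 kN to N16, N18, N28: 43 each (1 lost).
    N16: 10+43 = 53 ≤ 150
    N18: 130+43 = 173 > 150
    N28: 10+43 = 53 ≤ 90
Round 2 — N18 snaps.
  N18 sheds 173 kN to N23, N28: 86 each (1 lost).
    N23: 80+86 = 166 > 80
    N28: 53+86 = 139 > 90
Round 3 — N23, N28 snap.
  N23 sheds 166 kN to N16: 166 each.
    N16: 53+166 = 219 > 150
  N28 sheds 139 kN to N14: 139 each.
    N14: 120+139 = 259 > 140
Round 4 — N14, N16 snap.
  N14 sheds 259 kN: no online neighbours, lost.
  N16 sheds 219 kN: no online neighbours, lost.
No further breaks.

yes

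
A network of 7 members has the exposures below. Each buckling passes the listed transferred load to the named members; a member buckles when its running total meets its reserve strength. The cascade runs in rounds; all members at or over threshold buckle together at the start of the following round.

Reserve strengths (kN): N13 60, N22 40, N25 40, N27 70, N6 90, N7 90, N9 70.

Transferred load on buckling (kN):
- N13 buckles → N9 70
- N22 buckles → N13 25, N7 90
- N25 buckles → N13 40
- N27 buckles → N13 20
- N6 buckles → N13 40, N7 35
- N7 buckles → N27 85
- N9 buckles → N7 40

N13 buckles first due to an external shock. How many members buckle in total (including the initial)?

Round 1 — N13 buckles (initial).
  N9: +70 → 70 ≥ 70
Round 2 — N9 buckles.
  N7: +40 → 40 < 90
No further bucklings.

2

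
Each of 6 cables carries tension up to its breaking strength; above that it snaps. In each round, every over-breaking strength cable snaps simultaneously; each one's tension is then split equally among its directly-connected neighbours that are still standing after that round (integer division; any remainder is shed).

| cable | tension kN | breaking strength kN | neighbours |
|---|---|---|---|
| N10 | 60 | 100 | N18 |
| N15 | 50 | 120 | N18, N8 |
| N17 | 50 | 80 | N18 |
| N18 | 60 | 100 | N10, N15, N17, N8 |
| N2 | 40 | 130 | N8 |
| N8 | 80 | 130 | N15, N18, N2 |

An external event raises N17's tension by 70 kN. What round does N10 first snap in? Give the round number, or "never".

Round 1 — N17 at 120 > 80. N17 snaps.
  N17 sheds 120 kN to N18: 120 each.
    N18: 60+120 = 180 > 100
Round 2 — N18 snaps.
  N18 sheds 180 kN to N10, N15, N8: 60 each.
    N10: 60+60 = 120 > 100
    N15: 50+60 = 110 ≤ 120
    N8: 80+60 = 140 > 130
Round 3 — N10, N8 snap.
  N10 sheds 120 kN: no online neighbours, lost.
  N8 sheds 140 kN to N15, N2: 70 each.
    N15: 110+70 = 180 > 120
    N2: 40+70 = 110 ≤ 130
Round 4 — N15 snaps.
  N15 sheds 180 kN: no online neighbours, lost.
No further breaks.

3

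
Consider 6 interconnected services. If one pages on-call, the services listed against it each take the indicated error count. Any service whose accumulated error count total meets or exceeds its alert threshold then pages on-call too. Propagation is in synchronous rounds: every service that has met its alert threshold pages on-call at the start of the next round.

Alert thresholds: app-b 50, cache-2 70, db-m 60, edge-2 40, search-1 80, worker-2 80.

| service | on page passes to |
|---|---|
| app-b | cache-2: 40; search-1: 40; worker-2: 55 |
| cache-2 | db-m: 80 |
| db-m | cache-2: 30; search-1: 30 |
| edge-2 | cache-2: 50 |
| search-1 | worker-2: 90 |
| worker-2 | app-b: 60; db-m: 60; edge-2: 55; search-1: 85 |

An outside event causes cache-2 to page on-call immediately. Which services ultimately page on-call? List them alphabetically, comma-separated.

cache-2, db-m

Round 1 — cache-2 pages on-call (initial).
  db-m: +80 → 80 ≥ 60
Round 2 — db-m pages on-call.
  search-1: +30 → 30 < 80
No further pages.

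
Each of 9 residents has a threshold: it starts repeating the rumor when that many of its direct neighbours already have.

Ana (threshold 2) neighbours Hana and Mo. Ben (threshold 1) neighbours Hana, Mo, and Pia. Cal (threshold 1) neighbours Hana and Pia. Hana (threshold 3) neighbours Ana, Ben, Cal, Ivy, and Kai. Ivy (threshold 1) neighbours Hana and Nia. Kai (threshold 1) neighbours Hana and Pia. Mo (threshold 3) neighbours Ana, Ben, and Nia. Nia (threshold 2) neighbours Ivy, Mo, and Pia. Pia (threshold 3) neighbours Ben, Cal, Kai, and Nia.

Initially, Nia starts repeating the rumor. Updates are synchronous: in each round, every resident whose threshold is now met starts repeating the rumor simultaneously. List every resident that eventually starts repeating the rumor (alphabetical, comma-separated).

Round 1 — Nia starts repeating the rumor (initial).
Round 2 — checking thresholds:
  Ivy: 1 of 2 neighbours ≥ 1, starts repeating the rumor.
  Mo: 1 of 3 neighbours < 3, below threshold.
  Pia: 1 of 4 neighbours < 3, below threshold.
Round 3 — no new spreads; cascade stops.

Ivy, Nia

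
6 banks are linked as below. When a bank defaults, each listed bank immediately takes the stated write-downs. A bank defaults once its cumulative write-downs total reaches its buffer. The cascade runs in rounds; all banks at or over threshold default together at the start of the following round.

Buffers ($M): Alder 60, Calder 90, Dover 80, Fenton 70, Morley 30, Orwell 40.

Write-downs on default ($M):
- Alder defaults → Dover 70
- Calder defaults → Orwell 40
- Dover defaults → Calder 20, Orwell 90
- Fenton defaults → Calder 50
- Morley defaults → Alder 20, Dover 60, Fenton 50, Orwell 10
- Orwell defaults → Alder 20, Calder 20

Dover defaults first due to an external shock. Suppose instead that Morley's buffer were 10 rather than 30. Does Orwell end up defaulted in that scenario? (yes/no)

With Morley's buffer at 10:
Round 1 — Dover defaults (initial).
  Calder: +20 → 20 < 90
  Orwell: +90 → 90 ≥ 40
Round 2 — Orwell defaults.
  Alder: +20 → 20 < 60
  Calder: +20 → 40 < 90
No further defaults.

yes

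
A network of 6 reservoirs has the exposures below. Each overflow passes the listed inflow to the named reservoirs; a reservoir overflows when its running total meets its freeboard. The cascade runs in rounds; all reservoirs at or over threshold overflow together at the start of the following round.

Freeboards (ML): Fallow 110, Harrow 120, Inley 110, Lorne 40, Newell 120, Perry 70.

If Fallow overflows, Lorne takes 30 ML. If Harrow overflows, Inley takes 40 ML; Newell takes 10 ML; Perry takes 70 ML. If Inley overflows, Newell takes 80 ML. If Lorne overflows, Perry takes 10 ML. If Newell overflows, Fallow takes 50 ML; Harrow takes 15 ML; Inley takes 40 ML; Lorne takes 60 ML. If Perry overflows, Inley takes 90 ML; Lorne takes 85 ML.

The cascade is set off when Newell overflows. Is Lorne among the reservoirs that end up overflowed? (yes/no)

yes

Round 1 — Newell overflows (initial).
  Fallow: +50 → 50 < 110
  Harrow: +15 → 15 < 120
  Inley: +40 → 40 < 110
  Lorne: +60 → 60 ≥ 40
Round 2 — Lorne overflows.
  Perry: +10 → 10 < 70
No further overflows.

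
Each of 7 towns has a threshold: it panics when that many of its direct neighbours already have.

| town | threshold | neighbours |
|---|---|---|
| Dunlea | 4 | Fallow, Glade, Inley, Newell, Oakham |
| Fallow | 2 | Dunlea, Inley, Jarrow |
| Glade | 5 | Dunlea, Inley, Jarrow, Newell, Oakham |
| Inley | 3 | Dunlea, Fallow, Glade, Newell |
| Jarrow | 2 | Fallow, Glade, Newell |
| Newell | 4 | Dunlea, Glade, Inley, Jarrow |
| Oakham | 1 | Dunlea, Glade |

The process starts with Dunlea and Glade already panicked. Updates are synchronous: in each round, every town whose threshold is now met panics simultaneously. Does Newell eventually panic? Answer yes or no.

no

Round 1 — Dunlea, Glade panic (initial).
Round 2 — checking thresholds:
  Fallow: 1 of 3 neighbours < 2, holds.
  Inley: 2 of 4 neighbours < 3, holds.
  Jarrow: 1 of 3 neighbours < 2, holds.
  Newell: 2 of 4 neighbours < 4, holds.
  Oakham: 2 of 2 neighbours ≥ 1, panics.
Round 3 — no new panics; cascade stops.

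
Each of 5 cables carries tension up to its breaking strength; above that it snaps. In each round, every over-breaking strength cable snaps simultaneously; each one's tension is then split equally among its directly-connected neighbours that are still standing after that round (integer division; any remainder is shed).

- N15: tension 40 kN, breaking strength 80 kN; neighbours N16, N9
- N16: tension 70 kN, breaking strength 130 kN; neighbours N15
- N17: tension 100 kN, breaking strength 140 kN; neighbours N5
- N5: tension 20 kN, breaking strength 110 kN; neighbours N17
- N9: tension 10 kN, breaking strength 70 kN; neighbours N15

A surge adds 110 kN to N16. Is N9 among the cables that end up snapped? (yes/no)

yes

Round 1 — N16 at 180 > 130. N16 snaps.
  N16 sheds 180 kN to N15: 180 each.
    N15: 40+180 = 220 > 80
Round 2 — N15 snaps.
  N15 sheds 220 kN to N9: 220 each.
    N9: 10+220 = 230 > 70
Round 3 — N9 snaps.
  N9 sheds 230 kN: no online neighbours, lost.
No further breaks.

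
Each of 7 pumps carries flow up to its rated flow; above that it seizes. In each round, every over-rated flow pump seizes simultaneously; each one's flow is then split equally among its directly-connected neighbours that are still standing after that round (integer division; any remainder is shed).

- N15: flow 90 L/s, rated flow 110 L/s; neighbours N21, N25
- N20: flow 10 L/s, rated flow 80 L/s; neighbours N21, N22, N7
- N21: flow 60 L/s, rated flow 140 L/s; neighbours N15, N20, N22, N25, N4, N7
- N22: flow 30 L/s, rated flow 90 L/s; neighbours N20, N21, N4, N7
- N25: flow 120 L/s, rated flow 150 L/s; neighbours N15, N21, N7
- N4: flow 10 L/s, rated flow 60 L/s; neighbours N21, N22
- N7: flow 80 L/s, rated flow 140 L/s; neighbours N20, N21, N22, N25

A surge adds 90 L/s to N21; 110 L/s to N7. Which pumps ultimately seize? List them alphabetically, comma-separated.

N15, N20, N21, N22, N25, N4, N7

Round 1 — N21 at 150 > 140; N7 at 190 > 140. N21, N7 seize.
  N21 sheds 150 L/s to N15, N20, N22, N25, N4: 30 each.
    N15: 90+30 = 120 > 110
    N20: 10+30 = 40 ≤ 80
    N22: 30+30 = 60 ≤ 90
    N25: 120+30 = 150 ≤ 150
    N4: 10+30 = 40 ≤ 60
  N7 sheds 190 L/s to N20, N22, N25: 63 each (1 lost).
    N20: 40+63 = 103 > 80
    N22: 60+63 = 123 > 90
    N25: 150+63 = 213 > 150
Round 2 — N15, N20, N22, N25 seize.
  N15 sheds 120 L/s: no online neighbours, lost.
  N20 sheds 103 L/s: no online neighbours, lost.
  N22 sheds 123 L/s to N4: 123 each.
    N4: 40+123 = 163 > 60
  N25 sheds 213 L/s: no online neighbours, lost.
Round 3 — N4 seizes.
  N4 sheds 163 L/s: no online neighbours, lost.
No further seizures.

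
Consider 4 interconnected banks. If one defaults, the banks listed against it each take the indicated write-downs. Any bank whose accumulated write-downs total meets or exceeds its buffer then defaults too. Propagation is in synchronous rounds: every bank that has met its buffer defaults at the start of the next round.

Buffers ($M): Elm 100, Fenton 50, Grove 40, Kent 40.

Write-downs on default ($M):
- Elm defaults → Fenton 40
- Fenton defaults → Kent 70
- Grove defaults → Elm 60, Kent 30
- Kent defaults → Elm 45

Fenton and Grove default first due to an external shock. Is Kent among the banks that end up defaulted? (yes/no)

Round 1 — Fenton, Grove default (initial).
  Elm: +60 → 60 < 100
  Kent: +70+30 → 100 ≥ 40
Round 2 — Kent defaults.
  Elm: +45 → 105 ≥ 100
Round 3 — Elm defaults.
No further defaults.

yes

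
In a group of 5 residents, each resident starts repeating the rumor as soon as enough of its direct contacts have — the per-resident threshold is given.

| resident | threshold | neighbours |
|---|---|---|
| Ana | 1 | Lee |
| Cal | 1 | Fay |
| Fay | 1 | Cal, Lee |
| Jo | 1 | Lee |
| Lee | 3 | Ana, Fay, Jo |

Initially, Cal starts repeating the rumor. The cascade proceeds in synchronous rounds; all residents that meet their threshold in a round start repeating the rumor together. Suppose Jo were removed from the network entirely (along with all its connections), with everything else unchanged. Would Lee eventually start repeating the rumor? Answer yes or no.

no

With Jo removed:
Round 1 — Cal starts repeating the rumor (initial).
Round 2 — checking thresholds:
  Fay: 1 of 2 neighbours ≥ 1, starts repeating the rumor.
Round 3 — no new spreads; cascade stops.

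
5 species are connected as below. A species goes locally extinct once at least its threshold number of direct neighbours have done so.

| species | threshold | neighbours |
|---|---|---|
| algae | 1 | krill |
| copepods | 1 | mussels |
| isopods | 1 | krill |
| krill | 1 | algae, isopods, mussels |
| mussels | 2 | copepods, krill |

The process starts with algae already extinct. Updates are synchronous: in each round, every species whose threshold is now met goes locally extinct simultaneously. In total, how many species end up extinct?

Round 1 — algae goes locally extinct (initial).
Round 2 — checking thresholds:
  krill: 1 of 3 neighbours ≥ 1, goes locally extinct.
Round 3 — checking thresholds:
  isopods: 1 of 1 neighbours ≥ 1, goes locally extinct.
  mussels: 1 of 2 neighbours < 2, holds.
Round 4 — no new extinctions; cascade stops.

3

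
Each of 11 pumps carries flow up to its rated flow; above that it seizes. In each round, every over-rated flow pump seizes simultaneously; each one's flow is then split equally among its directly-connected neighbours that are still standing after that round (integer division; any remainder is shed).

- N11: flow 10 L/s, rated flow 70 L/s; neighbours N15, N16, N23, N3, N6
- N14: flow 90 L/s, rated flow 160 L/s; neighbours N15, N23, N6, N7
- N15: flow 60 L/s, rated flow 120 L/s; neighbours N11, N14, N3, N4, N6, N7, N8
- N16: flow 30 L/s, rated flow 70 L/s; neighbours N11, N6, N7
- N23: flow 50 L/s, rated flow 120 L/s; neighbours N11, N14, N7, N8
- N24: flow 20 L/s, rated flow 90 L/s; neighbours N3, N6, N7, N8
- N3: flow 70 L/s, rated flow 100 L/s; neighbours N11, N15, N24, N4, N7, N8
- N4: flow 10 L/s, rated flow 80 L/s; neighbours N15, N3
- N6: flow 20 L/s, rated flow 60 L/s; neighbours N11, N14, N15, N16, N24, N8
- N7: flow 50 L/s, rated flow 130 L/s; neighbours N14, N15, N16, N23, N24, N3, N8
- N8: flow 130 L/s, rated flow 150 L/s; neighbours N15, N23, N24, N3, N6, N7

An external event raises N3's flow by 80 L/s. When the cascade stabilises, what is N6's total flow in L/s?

51

Round 1 — N3 at 150 > 100. N3 seizes.
  N3 sheds 150 L/s to N11, N15, N24, N4, N7, N8: 25 each.
    N11: 10+25 = 35 ≤ 70
    N15: 60+25 = 85 ≤ 120
    N24: 20+25 = 45 ≤ 90
    N4: 10+25 = 35 ≤ 80
    N7: 50+25 = 75 ≤ 130
    N8: 130+25 = 155 > 150
Round 2 — N8 seizes.
  N8 sheds 155 L/s to N15, N23, N24, N6, N7: 31 each.
    N15: 85+31 = 116 ≤ 120
    N23: 50+31 = 81 ≤ 120
    N24: 45+31 = 76 ≤ 90
    N6: 20+31 = 51 ≤ 60
    N7: 75+31 = 106 ≤ 130
No further seizures.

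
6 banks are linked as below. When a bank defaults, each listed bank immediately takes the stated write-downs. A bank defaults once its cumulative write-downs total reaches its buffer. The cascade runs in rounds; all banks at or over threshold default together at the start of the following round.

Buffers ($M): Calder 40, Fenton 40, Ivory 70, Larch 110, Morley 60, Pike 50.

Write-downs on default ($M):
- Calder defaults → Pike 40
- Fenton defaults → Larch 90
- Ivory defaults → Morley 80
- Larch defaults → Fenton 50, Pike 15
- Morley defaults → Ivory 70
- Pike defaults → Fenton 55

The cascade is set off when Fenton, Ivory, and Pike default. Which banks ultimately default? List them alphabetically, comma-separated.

Fenton, Ivory, Morley, Pike

Round 1 — Fenton, Ivory, Pike default (initial).
  Larch: +90 → 90 < 110
  Morley: +80 → 80 ≥ 60
Round 2 — Morley defaults.
No further defaults.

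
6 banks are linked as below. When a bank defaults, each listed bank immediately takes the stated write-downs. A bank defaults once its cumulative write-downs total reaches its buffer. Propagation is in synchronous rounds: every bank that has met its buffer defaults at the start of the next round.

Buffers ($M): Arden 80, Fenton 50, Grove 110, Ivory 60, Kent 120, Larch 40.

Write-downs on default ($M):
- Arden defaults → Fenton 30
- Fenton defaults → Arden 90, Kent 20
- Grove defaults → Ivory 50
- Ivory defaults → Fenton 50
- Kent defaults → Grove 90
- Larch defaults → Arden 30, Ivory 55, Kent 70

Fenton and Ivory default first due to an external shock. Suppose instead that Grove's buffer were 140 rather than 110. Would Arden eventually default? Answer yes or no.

With Grove's buffer at 140:
Round 1 — Fenton, Ivory default (initial).
  Arden: +90 → 90 ≥ 80
  Kent: +20 → 20 < 120
Round 2 — Arden defaults.
No further defaults.

yes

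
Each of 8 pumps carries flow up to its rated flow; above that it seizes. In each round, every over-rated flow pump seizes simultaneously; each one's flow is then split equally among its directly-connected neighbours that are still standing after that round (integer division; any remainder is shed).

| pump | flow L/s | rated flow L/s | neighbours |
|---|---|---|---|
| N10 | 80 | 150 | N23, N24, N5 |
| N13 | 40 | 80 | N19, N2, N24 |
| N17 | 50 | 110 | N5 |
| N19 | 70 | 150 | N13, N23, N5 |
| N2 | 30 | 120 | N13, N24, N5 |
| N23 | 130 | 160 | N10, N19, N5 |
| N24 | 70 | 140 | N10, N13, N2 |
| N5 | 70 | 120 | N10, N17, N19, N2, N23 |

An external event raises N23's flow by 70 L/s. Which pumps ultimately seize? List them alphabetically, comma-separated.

N10, N13, N19, N2, N23, N24, N5

Round 1 — N23 at 200 > 160. N23 seizes.
  N23 sheds 200 L/s to N10, N19, N5: 66 each (2 lost).
    N10: 80+66 = 146 ≤ 150
    N19: 70+66 = 136 ≤ 150
    N5: 70+66 = 136 > 120
Round 2 — N5 seizes.
  N5 sheds 136 L/s to N10, N17, N19, N2: 34 each.
    N10: 146+34 = 180 > 150
    N17: 50+34 = 84 ≤ 110
    N19: 136+34 = 170 > 150
    N2: 30+34 = 64 ≤ 120
Round 3 — N10, N19 seize.
  N10 sheds 180 L/s to N24: 180 each.
    N24: 70+180 = 250 > 140
  N19 sheds 170 L/s to N13: 170 each.
    N13: 40+170 = 210 > 80
Round 4 — N13, N24 seize.
  N13 sheds 210 L/s to N2: 210 each.
    N2: 64+210 = 274 > 120
  N24 sheds 250 L/s to N2: 250 each.
    N2: 274+250 = 524 > 120
Round 5 — N2 seizes.
  N2 sheds 524 L/s: no online neighbours, lost.
No further seizures.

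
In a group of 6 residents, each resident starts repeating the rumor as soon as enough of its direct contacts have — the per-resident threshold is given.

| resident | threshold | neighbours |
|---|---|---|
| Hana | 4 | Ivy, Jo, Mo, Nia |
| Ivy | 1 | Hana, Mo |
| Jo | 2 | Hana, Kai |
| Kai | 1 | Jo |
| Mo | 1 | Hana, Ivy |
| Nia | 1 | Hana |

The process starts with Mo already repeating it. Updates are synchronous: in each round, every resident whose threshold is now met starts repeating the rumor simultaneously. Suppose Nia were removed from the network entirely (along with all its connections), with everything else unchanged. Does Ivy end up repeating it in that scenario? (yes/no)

With Nia removed:
Round 1 — Mo starts repeating the rumor (initial).
Round 2 — checking thresholds:
  Hana: 1 of 3 neighbours < 4, below threshold.
  Ivy: 1 of 2 neighbours ≥ 1, starts repeating the rumor.
Round 3 — no new spreads; cascade stops.

yes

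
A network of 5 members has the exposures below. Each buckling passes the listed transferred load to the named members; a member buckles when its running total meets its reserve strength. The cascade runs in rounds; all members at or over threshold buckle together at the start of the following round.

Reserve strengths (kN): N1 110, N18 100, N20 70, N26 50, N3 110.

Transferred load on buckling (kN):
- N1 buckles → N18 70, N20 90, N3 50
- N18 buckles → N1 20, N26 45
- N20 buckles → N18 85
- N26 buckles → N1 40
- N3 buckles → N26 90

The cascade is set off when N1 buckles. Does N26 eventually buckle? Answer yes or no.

Round 1 — N1 buckles (initial).
  N18: +70 → 70 < 100
  N20: +90 → 90 ≥ 70
  N3: +50 → 50 < 110
Round 2 — N20 buckles.
  N18: +85 → 155 ≥ 100
Round 3 — N18 buckles.
  N26: +45 → 45 < 50
No further bucklings.

no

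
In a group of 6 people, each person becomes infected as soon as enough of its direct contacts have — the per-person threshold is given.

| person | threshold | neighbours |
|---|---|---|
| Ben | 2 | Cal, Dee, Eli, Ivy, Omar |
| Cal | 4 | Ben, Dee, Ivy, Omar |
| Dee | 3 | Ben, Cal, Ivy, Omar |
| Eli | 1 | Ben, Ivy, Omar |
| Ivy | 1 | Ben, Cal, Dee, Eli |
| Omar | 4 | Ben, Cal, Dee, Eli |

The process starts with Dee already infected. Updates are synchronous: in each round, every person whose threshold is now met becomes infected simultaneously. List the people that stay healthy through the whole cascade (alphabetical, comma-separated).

Round 1 — Dee becomes infected (initial).
Round 2 — checking thresholds:
  Ben: 1 of 5 neighbours < 2, not yet.
  Cal: 1 of 4 neighbours < 4, not yet.
  Ivy: 1 of 4 neighbours ≥ 1, becomes infected.
  Omar: 1 of 4 neighbours < 4, not yet.
Round 3 — checking thresholds:
  Ben: 2 of 5 neighbours ≥ 2, becomes infected.
  Cal: 2 of 4 neighbours < 4, not yet.
  Eli: 1 of 3 neighbours ≥ 1, becomes infected.
  Omar: 1 of 4 neighbours < 4, not yet.
Round 4 — no new infections; cascade stops.

Cal, Omar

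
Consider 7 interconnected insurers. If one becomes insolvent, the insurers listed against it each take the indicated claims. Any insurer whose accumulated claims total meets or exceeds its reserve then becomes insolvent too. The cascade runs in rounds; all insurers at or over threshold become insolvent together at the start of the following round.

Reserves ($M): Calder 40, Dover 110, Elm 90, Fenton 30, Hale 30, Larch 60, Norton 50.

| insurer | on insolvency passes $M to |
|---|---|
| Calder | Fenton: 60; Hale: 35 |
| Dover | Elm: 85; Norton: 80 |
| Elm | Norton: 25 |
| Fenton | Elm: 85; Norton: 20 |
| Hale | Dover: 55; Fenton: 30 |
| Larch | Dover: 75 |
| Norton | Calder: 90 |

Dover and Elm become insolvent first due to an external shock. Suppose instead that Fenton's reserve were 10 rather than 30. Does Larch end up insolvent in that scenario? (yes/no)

no

With Fenton's reserve at 10:
Round 1 — Dover, Elm become insolvent (initial).
  Norton: +80+25 → 105 ≥ 50
Round 2 — Norton becomes insolvent.
  Calder: +90 → 90 ≥ 40
Round 3 — Calder becomes insolvent.
  Fenton: +60 → 60 ≥ 10
  Hale: +35 → 35 ≥ 30
Round 4 — Fenton, Hale become insolvent.
No further insolvencies.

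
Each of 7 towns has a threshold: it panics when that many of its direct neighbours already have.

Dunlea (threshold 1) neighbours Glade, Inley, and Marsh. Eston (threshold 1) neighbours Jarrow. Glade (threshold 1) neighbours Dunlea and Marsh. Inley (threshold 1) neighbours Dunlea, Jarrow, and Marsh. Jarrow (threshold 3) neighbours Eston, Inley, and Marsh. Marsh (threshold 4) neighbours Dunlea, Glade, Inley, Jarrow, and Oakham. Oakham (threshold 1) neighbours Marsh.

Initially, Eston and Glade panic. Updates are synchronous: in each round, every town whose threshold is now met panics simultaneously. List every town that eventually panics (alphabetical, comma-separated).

Dunlea, Eston, Glade, Inley

Round 1 — Eston, Glade panic (initial).
Round 2 — checking thresholds:
  Dunlea: 1 of 3 neighbours ≥ 1, panics.
  Jarrow: 1 of 3 neighbours < 3, not yet.
  Marsh: 1 of 5 neighbours < 4, not yet.
Round 3 — checking thresholds:
  Inley: 1 of 3 neighbours ≥ 1, panics.
  Jarrow: 1 of 3 neighbours < 3, not yet.
  Marsh: 2 of 5 neighbours < 4, not yet.
Round 4 — no new panics; cascade stops.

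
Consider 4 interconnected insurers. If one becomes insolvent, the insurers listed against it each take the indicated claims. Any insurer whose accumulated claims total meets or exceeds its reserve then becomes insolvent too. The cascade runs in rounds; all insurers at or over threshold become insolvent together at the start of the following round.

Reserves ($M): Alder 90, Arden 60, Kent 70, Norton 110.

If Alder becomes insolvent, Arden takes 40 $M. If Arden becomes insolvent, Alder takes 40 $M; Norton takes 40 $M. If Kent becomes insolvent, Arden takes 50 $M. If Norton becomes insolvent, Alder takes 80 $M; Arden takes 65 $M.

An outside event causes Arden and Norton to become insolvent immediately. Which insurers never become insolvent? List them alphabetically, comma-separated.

Kent

Round 1 — Arden, Norton become insolvent (initial).
  Alder: +40+80 → 120 ≥ 90
Round 2 — Alder becomes insolvent.
No further insolvencies.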